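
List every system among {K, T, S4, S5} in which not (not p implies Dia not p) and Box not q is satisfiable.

K-tableau for the formula:
1. not (not p implies Dia not p) and Box not q, u
2. not (not p implies Dia not p), u   [and-rule on 1]
3. Box not q, u   [and-rule on 1]
4. not p, u   [neg-implies-rule on 2]
5. not Dia not p, u   [neg-implies-rule on 2]
Complete open branch: satisfiable in K.
T-tableau for the formula:
1. not (not p implies Dia not p) and Box not q, u
2. not (not p implies Dia not p), u   [and-rule on 1]
3. Box not q, u   [and-rule on 1]
4. not p, u   [neg-implies-rule on 2]
5. not Dia not p, u   [neg-implies-rule on 2]
6. not q, u   [Box-rule on 3 via uRu]
7. p, u   [neg-Dia-rule on 5 via uRu]
Accessibility: uRu
Branch closes: p and not p both at u.
Every branch closes (one shown): unsatisfiable in T, hence also in S4, S5 (every S4/S5-frame is a T-frame).

K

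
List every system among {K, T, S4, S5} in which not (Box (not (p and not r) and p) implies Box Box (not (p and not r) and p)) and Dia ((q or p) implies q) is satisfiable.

K, T

S4-tableau for the formula:
1. not (Box (not (p and not r) and p) implies Box Box (not (p and not r) and p)) and Dia ((q or p) implies q), u
2. not (Box (not (p and not r) and p) implies Box Box (not (p and not r) and p)), u
3. Dia ((q or p) implies q), u
4. Box (not (p and not r) and p), u
5. not Box Box (not (p and not r) and p), u
6. not (p and not r) and p, u
7. not (p and not r), u
8. p, u
9. r, u
10. (q or p) implies q, v
11. not (p and not r) and p, v
12. not (p and not r), v
13. p, v
14. q, v
15. r, v
16. not Box (not (p and not r) and p), w
17. not (p and not r) and p, w
18. not (p and not r), w
19. p, w
20. r, w
21. not (not (p and not r) and p), x
22. not (p and not r) and p, x
23. not (p and not r), x
24. p, x
25. p and not r, x
26. not r, x
27. r, x
Accessibility: uRu, uRv, uRw, uRx, vRv, wRw, wRx, xRx
Branch closes: r and not r both at x.
Every branch closes (one shown): unsatisfiable in S4, hence also in S5 (every S5-frame is an S4-frame).
T-tableau for the formula:
1. not (Box (not (p and not r) and p) implies Box Box (not (p and not r) and p)) and Dia ((q or p) implies q), u
2. not (Box (not (p and not r) and p) implies Box Box (not (p and not r) and p)), u
3. Dia ((q or p) implies q), u
4. Box (not (p and not r) and p), u
5. not Box Box (not (p and not r) and p), u
6. not (p and not r) and p, u
7. not (p and not r), u
8. p, u
9. r, u
10. (q or p) implies q, v
11. not (p and not r) and p, v
12. not (p and not r), v
13. p, v
14. q, v
15. r, v
16. not Box (not (p and not r) and p), w
17. not (p and not r) and p, w
18. not (p and not r), w
19. p, w
20. r, w
21. not (not (p and not r) and p), x
22. not p, x
Accessibility: uRu, uRv, uRw, vRv, wRw, wRx, xRx
Complete open branch: satisfiable in T, hence also in K (this T-model is also a K-model).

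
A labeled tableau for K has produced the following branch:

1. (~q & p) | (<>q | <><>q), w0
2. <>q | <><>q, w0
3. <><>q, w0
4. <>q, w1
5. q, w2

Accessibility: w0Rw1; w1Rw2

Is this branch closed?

No world carries both an atom and its negation.

Open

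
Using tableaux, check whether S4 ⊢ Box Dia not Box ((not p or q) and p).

Not valid

Tableau for the negation not Box Dia not Box ((not p or q) and p):
1. not Box Dia not Box ((not p or q) and p), 0
2. not Dia not Box ((not p or q) and p), 1
3. Box ((not p or q) and p), 1
4. (not p or q) and p, 1
5. not p or q, 1
6. p, 1
7. q, 1
Accessibility: 0R0, 0R1, 1R1
The negation has an open branch (countermodel exists).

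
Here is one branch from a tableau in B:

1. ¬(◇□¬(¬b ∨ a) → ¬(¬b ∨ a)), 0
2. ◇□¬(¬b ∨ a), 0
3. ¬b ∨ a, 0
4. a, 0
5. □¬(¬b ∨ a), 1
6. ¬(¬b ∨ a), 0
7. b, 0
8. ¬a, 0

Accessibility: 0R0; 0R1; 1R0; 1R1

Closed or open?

Both a and ¬a appear at 0.

Closed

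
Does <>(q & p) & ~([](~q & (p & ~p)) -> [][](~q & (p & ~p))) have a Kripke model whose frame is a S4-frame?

Unsatisfiable (every branch closes)

1. <>(q & p) & ~([](~q & (p & ~p)) -> [][](~q & (p & ~p))), u
2. <>(q & p), u
3. ~([](~q & (p & ~p)) -> [][](~q & (p & ~p))), u
4. [](~q & (p & ~p)), u
5. ~[][](~q & (p & ~p)), u
6. ~q & (p & ~p), u
7. ~q, u
8. p & ~p, u
9. p, u
10. ~p, u
Accessibility: uRu
Branch closes: p and ~p both at u.
(One branch shown.) All branches close.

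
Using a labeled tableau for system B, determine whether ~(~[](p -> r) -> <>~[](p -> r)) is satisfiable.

1. ~(~[](p -> r) -> <>~[](p -> r)), u
2. ~[](p -> r), u   [~->-rule on 1]
3. ~<>~[](p -> r), u   [~->-rule on 1]
4. [](p -> r), u   [~<>-rule on 3 via uRu]
5. p -> r, u   [[]-rule on 4 via uRu]
6. r, u   [->-rule on 5 (branches; this branch)]
7. ~(p -> r), v   [~[]-rule on 2: fresh world v, uRv]
8. p, v   [~->-rule on 7]
9. ~r, v   [~->-rule on 7]
10. [](p -> r), v   [~<>-rule on 3 via uRv]
11. p -> r, v   [[]-rule on 4 via uRv]
12. r, v   [->-rule on 11 (branches; this branch)]
Accessibility: uRu, uRv, vRu, vRv
Branch closes: r and ~r both at v.
All branches of the tableau close; one closing branch shown above.

No, unsatisfiable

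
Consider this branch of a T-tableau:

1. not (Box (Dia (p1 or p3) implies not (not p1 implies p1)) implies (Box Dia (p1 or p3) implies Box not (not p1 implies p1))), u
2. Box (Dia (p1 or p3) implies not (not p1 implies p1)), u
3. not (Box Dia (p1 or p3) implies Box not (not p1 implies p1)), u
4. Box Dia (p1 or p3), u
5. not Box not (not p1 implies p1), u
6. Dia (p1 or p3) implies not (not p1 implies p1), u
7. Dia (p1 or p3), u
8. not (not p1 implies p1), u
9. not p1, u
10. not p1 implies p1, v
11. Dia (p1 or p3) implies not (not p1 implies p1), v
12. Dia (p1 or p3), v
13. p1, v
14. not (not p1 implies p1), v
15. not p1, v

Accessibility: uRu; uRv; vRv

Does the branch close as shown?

Closed

Both p1 and not p1 appear at v.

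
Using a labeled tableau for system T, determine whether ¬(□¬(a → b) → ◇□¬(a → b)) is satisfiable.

Unsatisfiable (every branch closes)

1. ¬(□¬(a → b) → ◇□¬(a → b)), 0
2. □¬(a → b), 0
3. ¬◇□¬(a → b), 0
4. ¬(a → b), 0
5. a, 0
6. ¬b, 0
7. ¬□¬(a → b), 0
8. a → b, 1
9. ¬(a → b), 1
10. a, 1
11. ¬b, 1
12. ¬□¬(a → b), 1
13. b, 1
Accessibility: 0R0, 0R1, 1R1
Branch closes: b and ¬b both at 1.
Every branch closes; the branch above is one of them.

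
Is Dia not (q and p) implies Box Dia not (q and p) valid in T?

Not valid

Tableau for the negation not (Dia not (q and p) implies Box Dia not (q and p)):
1. not (Dia not (q and p) implies Box Dia not (q and p)), w0
2. Dia not (q and p), w0
3. not Box Dia not (q and p), w0
4. not (q and p), w1
5. not p, w1
6. not Dia not (q and p), w2
7. q and p, w2
8. q, w2
9. p, w2
Accessibility: w0Rw0, w0Rw1, w0Rw2, w1Rw1, w2Rw2
The negation has an open branch (countermodel exists).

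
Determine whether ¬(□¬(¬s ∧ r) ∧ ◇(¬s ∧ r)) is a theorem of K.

Valid in K

Tableau for the negation □¬(¬s ∧ r) ∧ ◇(¬s ∧ r):
1. □¬(¬s ∧ r) ∧ ◇(¬s ∧ r), w0
2. □¬(¬s ∧ r), w0   [∧-rule on 1]
3. ◇(¬s ∧ r), w0   [∧-rule on 1]
4. ¬s ∧ r, w1   [◇-rule on 3: fresh world w1, w0Rw1]
5. ¬s, w1   [∧-rule on 4]
6. r, w1   [∧-rule on 4]
7. ¬(¬s ∧ r), w1   [□-rule on 2 via w0Rw1]
8. ¬r, w1   [¬∧-rule on 7 (branches; this branch)]
Accessibility: w0Rw1
Branch closes: r and ¬r both at w1.
All branches of the negation close; one closing branch shown above.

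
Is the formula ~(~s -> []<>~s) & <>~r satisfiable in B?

No, unsatisfiable

1. ~(~s -> []<>~s) & <>~r, u
2. ~(~s -> []<>~s), u   [&-rule on 1]
3. <>~r, u   [&-rule on 1]
4. ~s, u   [~->-rule on 2]
5. ~[]<>~s, u   [~->-rule on 2]
6. ~r, v   [<>-rule on 3: fresh world v, uRv]
7. ~<>~s, w   [~[]-rule on 5: fresh world w, uRw]
8. s, u   [~<>-rule on 7 via wRu]
Accessibility: uRu, uRv, uRw, vRu, vRv, wRu, wRw
Branch closes: s and ~s both at u.
Every branch closes; the branch above is one of them.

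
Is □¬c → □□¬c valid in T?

Invalid (countermodel exists)

Tableau for the negation ¬(□¬c → □□¬c):
1. ¬(□¬c → □□¬c), w0
2. □¬c, w0   [¬→-rule on 1]
3. ¬□□¬c, w0   [¬→-rule on 1]
4. ¬c, w0   [□-rule on 2 via w0Rw0]
5. ¬□¬c, w1   [¬□-rule on 3: fresh world w1, w0Rw1]
6. ¬c, w1   [□-rule on 2 via w0Rw1]
7. c, w2   [¬□-rule on 5: fresh world w2, w1Rw2]
Accessibility: w0Rw0, w0Rw1, w1Rw1, w1Rw2, w2Rw2
The negation has an open branch (countermodel exists).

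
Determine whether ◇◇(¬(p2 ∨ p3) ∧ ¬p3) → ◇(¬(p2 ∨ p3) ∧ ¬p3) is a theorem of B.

Invalid (countermodel exists)

Tableau for the negation ¬(◇◇(¬(p2 ∨ p3) ∧ ¬p3) → ◇(¬(p2 ∨ p3) ∧ ¬p3)):
1. ¬(◇◇(¬(p2 ∨ p3) ∧ ¬p3) → ◇(¬(p2 ∨ p3) ∧ ¬p3)), w0
2. ◇◇(¬(p2 ∨ p3) ∧ ¬p3), w0   [¬→-rule on 1]
3. ¬◇(¬(p2 ∨ p3) ∧ ¬p3), w0   [¬→-rule on 1]
4. ¬(¬(p2 ∨ p3) ∧ ¬p3), w0   [¬◇-rule on 3 via w0Rw0]
5. p3, w0   [¬∧-rule on 4 (branches; this branch)]
6. ◇(¬(p2 ∨ p3) ∧ ¬p3), w1   [◇-rule on 2: fresh world w1, w0Rw1]
7. ¬(¬(p2 ∨ p3) ∧ ¬p3), w1   [¬◇-rule on 3 via w0Rw1]
8. p3, w1   [¬∧-rule on 7 (branches; this branch)]
9. ¬(p2 ∨ p3) ∧ ¬p3, w2   [◇-rule on 6: fresh world w2, w1Rw2]
10. ¬(p2 ∨ p3), w2   [∧-rule on 9]
11. ¬p3, w2   [∧-rule on 9]
12. ¬p2, w2   [¬∨-rule on 10]
Accessibility: w0Rw0, w0Rw1, w1Rw0, w1Rw1, w1Rw2, w2Rw1, w2Rw2
The negation has an open branch (countermodel exists).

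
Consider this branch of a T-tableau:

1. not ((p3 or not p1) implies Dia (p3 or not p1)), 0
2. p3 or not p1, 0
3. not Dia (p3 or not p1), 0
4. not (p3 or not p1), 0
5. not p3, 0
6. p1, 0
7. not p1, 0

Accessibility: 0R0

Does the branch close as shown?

Both p1 and not p1 appear at 0.

Yes, closed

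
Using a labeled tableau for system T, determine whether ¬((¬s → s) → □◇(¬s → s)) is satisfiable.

Satisfiable

1. ¬((¬s → s) → □◇(¬s → s)), w0
2. ¬s → s, w0   [¬→-rule on 1]
3. ¬□◇(¬s → s), w0   [¬→-rule on 1]
4. s, w0   [→-rule on 2 (branches; this branch)]
5. ¬◇(¬s → s), w1   [¬□-rule on 3: fresh world w1, w0Rw1]
6. ¬(¬s → s), w1   [¬◇-rule on 5 via w1Rw1]
7. ¬s, w1   [¬→-rule on 6]
Accessibility: w0Rw0, w0Rw1, w1Rw1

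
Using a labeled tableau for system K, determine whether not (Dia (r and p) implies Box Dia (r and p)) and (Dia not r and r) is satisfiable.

1. not (Dia (r and p) implies Box Dia (r and p)) and (Dia not r and r), u
2. not (Dia (r and p) implies Box Dia (r and p)), u   [and-rule on 1]
3. Dia not r and r, u   [and-rule on 1]
4. Dia (r and p), u   [neg-implies-rule on 2]
5. not Box Dia (r and p), u   [neg-implies-rule on 2]
6. Dia not r, u   [and-rule on 3]
7. r, u   [and-rule on 3]
8. r and p, v   [Dia-rule on 4: fresh world v, uRv]
9. r, v   [and-rule on 8]
10. p, v   [and-rule on 8]
11. not Dia (r and p), w   [neg-Box-rule on 5: fresh world w, uRw]
12. not r, x   [Dia-rule on 6: fresh world x, uRx]
Accessibility: uRv, uRw, uRx

Yes, satisfiable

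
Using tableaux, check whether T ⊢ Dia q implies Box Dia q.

Invalid (countermodel exists)

Tableau for the negation not (Dia q implies Box Dia q):
1. not (Dia q implies Box Dia q), w0
2. Dia q, w0
3. not Box Dia q, w0
4. q, w1
5. not Dia q, w2
6. not q, w2
Accessibility: w0Rw0, w0Rw1, w0Rw2, w1Rw1, w2Rw2
The negation has an open branch (countermodel exists).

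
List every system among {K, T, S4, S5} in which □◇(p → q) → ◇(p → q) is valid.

K-tableau for the negation ¬(□◇(p → q) → ◇(p → q)):
1. ¬(□◇(p → q) → ◇(p → q)), 0
2. □◇(p → q), 0
3. ¬◇(p → q), 0
Complete open branch: countermodel on a K-frame, so not valid in K.
T-tableau for the negation ¬(□◇(p → q) → ◇(p → q)):
1. ¬(□◇(p → q) → ◇(p → q)), 0
2. □◇(p → q), 0
3. ¬◇(p → q), 0
4. ◇(p → q), 0
5. ¬(p → q), 0
6. p, 0
7. ¬q, 0
8. p → q, 1
9. ◇(p → q), 1
10. ¬(p → q), 1
11. p, 1
12. ¬q, 1
13. q, 1
Accessibility: 0R0, 0R1, 1R1
Branch closes: q and ¬q both at 1.
Every branch closes (one shown): valid in T, hence also in S4, S5 (every theorem of T is a theorem of S4 and S5).

T, S4, S5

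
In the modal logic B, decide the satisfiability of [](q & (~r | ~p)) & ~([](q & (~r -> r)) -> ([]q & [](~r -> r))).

1. [](q & (~r | ~p)) & ~([](q & (~r -> r)) -> ([]q & [](~r -> r))), 0
2. [](q & (~r | ~p)), 0
3. ~([](q & (~r -> r)) -> ([]q & [](~r -> r))), 0
4. [](q & (~r -> r)), 0
5. ~([]q & [](~r -> r)), 0
6. q & (~r | ~p), 0
7. q, 0
8. ~r | ~p, 0
9. q & (~r -> r), 0
10. ~r -> r, 0
11. ~[](~r -> r), 0
12. ~p, 0
13. r, 0
14. ~(~r -> r), 1
15. ~r, 1
16. q & (~r | ~p), 1
17. q, 1
18. ~r | ~p, 1
19. q & (~r -> r), 1
20. ~r -> r, 1
21. ~p, 1
22. r, 1
Accessibility: 0R0, 0R1, 1R0, 1R1
Branch closes: r and ~r both at 1.
Every branch closes; the branch above is one of them.

Unsatisfiable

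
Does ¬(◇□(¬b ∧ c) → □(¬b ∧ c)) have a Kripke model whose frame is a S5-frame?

Unsatisfiable (every branch closes)

1. ¬(◇□(¬b ∧ c) → □(¬b ∧ c)), w0
2. ◇□(¬b ∧ c), w0
3. ¬□(¬b ∧ c), w0
4. □(¬b ∧ c), w1
5. ¬b ∧ c, w0
6. ¬b, w0
7. c, w0
8. ¬b ∧ c, w1
9. ¬b, w1
10. c, w1
11. ¬(¬b ∧ c), w2
12. ¬b ∧ c, w2
13. ¬b, w2
14. c, w2
15. ¬c, w2
Accessibility: w0Rw0, w0Rw1, w0Rw2, w1Rw0, w1Rw1, w1Rw2, w2Rw0, w2Rw1, w2Rw2
Branch closes: c and ¬c both at w2.
Every branch closes; the branch above is one of them.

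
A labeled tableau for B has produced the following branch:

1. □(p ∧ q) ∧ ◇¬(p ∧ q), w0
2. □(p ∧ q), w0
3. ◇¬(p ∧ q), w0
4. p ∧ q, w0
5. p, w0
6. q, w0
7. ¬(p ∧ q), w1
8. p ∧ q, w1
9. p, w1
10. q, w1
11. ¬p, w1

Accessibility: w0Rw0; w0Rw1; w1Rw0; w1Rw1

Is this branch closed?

Closed

Both p and ¬p appear at w1.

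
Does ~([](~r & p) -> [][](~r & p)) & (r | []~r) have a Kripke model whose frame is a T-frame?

1. ~([](~r & p) -> [][](~r & p)) & (r | []~r), 0
2. ~([](~r & p) -> [][](~r & p)), 0
3. r | []~r, 0
4. [](~r & p), 0
5. ~[][](~r & p), 0
6. ~r & p, 0
7. ~r, 0
8. p, 0
9. []~r, 0
10. ~[](~r & p), 1
11. ~r & p, 1
12. ~r, 1
13. p, 1
14. ~(~r & p), 2
15. ~p, 2
Accessibility: 0R0, 0R1, 1R1, 1R2, 2R2

Satisfiable (open branch found)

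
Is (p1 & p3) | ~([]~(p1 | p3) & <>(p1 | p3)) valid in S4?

Tableau for the negation ~((p1 & p3) | ~([]~(p1 | p3) & <>(p1 | p3))):
1. ~((p1 & p3) | ~([]~(p1 | p3) & <>(p1 | p3))), w0
2. ~(p1 & p3), w0
3. []~(p1 | p3) & <>(p1 | p3), w0
4. []~(p1 | p3), w0
5. <>(p1 | p3), w0
6. ~(p1 | p3), w0
7. ~p1, w0
8. ~p3, w0
9. p1 | p3, w1
10. ~(p1 | p3), w1
11. ~p1, w1
12. ~p3, w1
13. p3, w1
Accessibility: w0Rw0, w0Rw1, w1Rw1
Branch closes: p3 and ~p3 both at w1.
Every branch of the negation's tableau closes; the branch above is one of them.

Valid in S4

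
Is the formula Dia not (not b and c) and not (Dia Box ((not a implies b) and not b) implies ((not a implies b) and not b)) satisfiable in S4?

1. Dia not (not b and c) and not (Dia Box ((not a implies b) and not b) implies ((not a implies b) and not b)), w0
2. Dia not (not b and c), w0
3. not (Dia Box ((not a implies b) and not b) implies ((not a implies b) and not b)), w0
4. Dia Box ((not a implies b) and not b), w0
5. not ((not a implies b) and not b), w0
6. b, w0
7. not (not b and c), w1
8. not c, w1
9. Box ((not a implies b) and not b), w2
10. (not a implies b) and not b, w2
11. not a implies b, w2
12. not b, w2
13. a, w2
Accessibility: w0Rw0, w0Rw1, w0Rw2, w1Rw1, w2Rw2

Satisfiable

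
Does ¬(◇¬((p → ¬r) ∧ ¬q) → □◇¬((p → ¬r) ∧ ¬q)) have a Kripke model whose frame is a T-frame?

Satisfiable

1. ¬(◇¬((p → ¬r) ∧ ¬q) → □◇¬((p → ¬r) ∧ ¬q)), w0
2. ◇¬((p → ¬r) ∧ ¬q), w0
3. ¬□◇¬((p → ¬r) ∧ ¬q), w0
4. ¬((p → ¬r) ∧ ¬q), w1
5. q, w1
6. ¬◇¬((p → ¬r) ∧ ¬q), w2
7. (p → ¬r) ∧ ¬q, w2
8. p → ¬r, w2
9. ¬q, w2
10. ¬r, w2
Accessibility: w0Rw0, w0Rw1, w0Rw2, w1Rw1, w2Rw2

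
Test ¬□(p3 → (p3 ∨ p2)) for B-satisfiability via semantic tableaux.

No, unsatisfiable

1. ¬□(p3 → (p3 ∨ p2)), w0
2. ¬(p3 → (p3 ∨ p2)), w1   [¬□-rule on 1: fresh world w1, w0Rw1]
3. p3, w1   [¬→-rule on 2]
4. ¬(p3 ∨ p2), w1   [¬→-rule on 2]
5. ¬p3, w1   [¬∨-rule on 4]
6. ¬p2, w1   [¬∨-rule on 4]
Accessibility: w0Rw0, w0Rw1, w1Rw0, w1Rw1
Branch closes: p3 and ¬p3 both at w1.
All branches of the tableau close; one closing branch shown above.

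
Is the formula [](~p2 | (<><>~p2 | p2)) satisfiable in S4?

1. [](~p2 | (<><>~p2 | p2)), 0
2. ~p2 | (<><>~p2 | p2), 0
3. <><>~p2 | p2, 0
4. p2, 0
Accessibility: 0R0

Yes, satisfiable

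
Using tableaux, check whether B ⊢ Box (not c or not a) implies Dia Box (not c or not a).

Valid in B

Tableau for the negation not (Box (not c or not a) implies Dia Box (not c or not a)):
1. not (Box (not c or not a) implies Dia Box (not c or not a)), u
2. Box (not c or not a), u   [neg-implies-rule on 1]
3. not Dia Box (not c or not a), u   [neg-implies-rule on 1]
4. not c or not a, u   [Box-rule on 2 via uRu]
5. not Box (not c or not a), u   [neg-Dia-rule on 3 via uRu]
6. not a, u   [or-rule on 4 (branches; this branch)]
7. not (not c or not a), v   [neg-Box-rule on 5: fresh world v, uRv]
8. c, v   [neg-or-rule on 7]
9. a, v   [neg-or-rule on 7]
10. not c or not a, v   [Box-rule on 2 via uRv]
11. not Box (not c or not a), v   [neg-Dia-rule on 3 via uRv]
12. not a, v   [or-rule on 10 (branches; this branch)]
Accessibility: uRu, uRv, vRu, vRv
Branch closes: a and not a both at v.
All branches of the negation close; one closing branch shown above.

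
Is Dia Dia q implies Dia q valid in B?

Tableau for the negation not (Dia Dia q implies Dia q):
1. not (Dia Dia q implies Dia q), w0
2. Dia Dia q, w0
3. not Dia q, w0
4. not q, w0
5. Dia q, w1
6. not q, w1
7. q, w2
Accessibility: w0Rw0, w0Rw1, w1Rw0, w1Rw1, w1Rw2, w2Rw1, w2Rw2
The negation has an open branch (countermodel exists).

Not valid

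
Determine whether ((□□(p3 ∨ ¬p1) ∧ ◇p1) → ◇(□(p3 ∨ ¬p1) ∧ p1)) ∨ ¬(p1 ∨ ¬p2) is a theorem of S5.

Valid

Tableau for the negation ¬(((□□(p3 ∨ ¬p1) ∧ ◇p1) → ◇(□(p3 ∨ ¬p1) ∧ p1)) ∨ ¬(p1 ∨ ¬p2)):
1. ¬(((□□(p3 ∨ ¬p1) ∧ ◇p1) → ◇(□(p3 ∨ ¬p1) ∧ p1)) ∨ ¬(p1 ∨ ¬p2)), 0
2. ¬((□□(p3 ∨ ¬p1) ∧ ◇p1) → ◇(□(p3 ∨ ¬p1) ∧ p1)), 0
3. p1 ∨ ¬p2, 0
4. □□(p3 ∨ ¬p1) ∧ ◇p1, 0
5. ¬◇(□(p3 ∨ ¬p1) ∧ p1), 0
6. □□(p3 ∨ ¬p1), 0
7. ◇p1, 0
8. ¬(□(p3 ∨ ¬p1) ∧ p1), 0
9. □(p3 ∨ ¬p1), 0
10. p3 ∨ ¬p1, 0
11. ¬p2, 0
12. ¬p1, 0
13. p1, 1
14. ¬(□(p3 ∨ ¬p1) ∧ p1), 1
15. □(p3 ∨ ¬p1), 1
16. p3 ∨ ¬p1, 1
17. ¬□(p3 ∨ ¬p1), 1
18. p3, 1
19. ¬(p3 ∨ ¬p1), 2
20. ¬p3, 2
21. p1, 2
22. ¬(□(p3 ∨ ¬p1) ∧ p1), 2
23. □(p3 ∨ ¬p1), 2
24. p3 ∨ ¬p1, 2
25. ¬□(p3 ∨ ¬p1), 2
26. ¬p1, 2
Accessibility: 0R0, 0R1, 0R2, 1R0, 1R1, 1R2, 2R0, 2R1, 2R2
Branch closes: p1 and ¬p1 both at 2.
Every branch of the negation's tableau closes; the branch above is one of them.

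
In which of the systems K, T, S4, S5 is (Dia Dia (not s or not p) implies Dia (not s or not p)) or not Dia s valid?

T-tableau for the negation not ((Dia Dia (not s or not p) implies Dia (not s or not p)) or not Dia s):
1. not ((Dia Dia (not s or not p) implies Dia (not s or not p)) or not Dia s), 0
2. not (Dia Dia (not s or not p) implies Dia (not s or not p)), 0
3. Dia s, 0
4. Dia Dia (not s or not p), 0
5. not Dia (not s or not p), 0
6. not (not s or not p), 0
7. s, 0
8. p, 0
9. s, 1
10. not (not s or not p), 1
11. p, 1
12. Dia (not s or not p), 2
13. not (not s or not p), 2
14. s, 2
15. p, 2
16. not s or not p, 3
17. not p, 3
Accessibility: 0R0, 0R1, 0R2, 1R1, 2R2, 2R3, 3R3
Complete open branch: countermodel on a T-frame, so not valid in T, nor in K (the same frame is also a K-frame).
S4-tableau for the negation not ((Dia Dia (not s or not p) implies Dia (not s or not p)) or not Dia s):
1. not ((Dia Dia (not s or not p) implies Dia (not s or not p)) or not Dia s), 0
2. not (Dia Dia (not s or not p) implies Dia (not s or not p)), 0
3. Dia s, 0
4. Dia Dia (not s or not p), 0
5. not Dia (not s or not p), 0
6. not (not s or not p), 0
7. s, 0
8. p, 0
9. s, 1
10. not (not s or not p), 1
11. p, 1
12. Dia (not s or not p), 2
13. not (not s or not p), 2
14. s, 2
15. p, 2
16. not s or not p, 3
17. not (not s or not p), 3
18. s, 3
19. p, 3
20. not p, 3
Accessibility: 0R0, 0R1, 0R2, 0R3, 1R1, 2R2, 2R3, 3R3
Branch closes: p and not p both at 3.
Every branch closes (one shown): valid in S4, hence also in S5 (every theorem of S4 is a theorem of S5).

S4, S5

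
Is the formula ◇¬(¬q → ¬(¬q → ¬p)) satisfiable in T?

Yes, satisfiable

1. ◇¬(¬q → ¬(¬q → ¬p)), u
2. ¬(¬q → ¬(¬q → ¬p)), v
3. ¬q, v
4. ¬q → ¬p, v
5. ¬p, v
Accessibility: uRu, uRv, vRv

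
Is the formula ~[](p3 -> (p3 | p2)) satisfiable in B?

No, unsatisfiable

1. ~[](p3 -> (p3 | p2)), 0
2. ~(p3 -> (p3 | p2)), 1
3. p3, 1
4. ~(p3 | p2), 1
5. ~p3, 1
6. ~p2, 1
Accessibility: 0R0, 0R1, 1R0, 1R1
Branch closes: p3 and ~p3 both at 1.
Every branch closes; the branch above is one of them.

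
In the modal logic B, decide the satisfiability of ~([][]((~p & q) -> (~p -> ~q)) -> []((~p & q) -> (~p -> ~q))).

1. ~([][]((~p & q) -> (~p -> ~q)) -> []((~p & q) -> (~p -> ~q))), w0
2. [][]((~p & q) -> (~p -> ~q)), w0
3. ~[]((~p & q) -> (~p -> ~q)), w0
4. []((~p & q) -> (~p -> ~q)), w0
5. (~p & q) -> (~p -> ~q), w0
6. ~p -> ~q, w0
7. ~q, w0
8. ~((~p & q) -> (~p -> ~q)), w1
9. ~p & q, w1
10. ~(~p -> ~q), w1
11. ~p, w1
12. q, w1
13. []((~p & q) -> (~p -> ~q)), w1
14. (~p & q) -> (~p -> ~q), w1
15. ~p -> ~q, w1
16. ~q, w1
Accessibility: w0Rw0, w0Rw1, w1Rw0, w1Rw1
Branch closes: q and ~q both at w1.
All branches of the tableau close; one closing branch shown above.

Unsatisfiable (every branch closes)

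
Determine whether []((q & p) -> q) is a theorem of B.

Tableau for the negation ~[]((q & p) -> q):
1. ~[]((q & p) -> q), w0
2. ~((q & p) -> q), w1
3. q & p, w1
4. ~q, w1
5. q, w1
6. p, w1
Accessibility: w0Rw0, w0Rw1, w1Rw0, w1Rw1
Branch closes: q and ~q both at w1.
Every branch of the negation's tableau closes; the branch above is one of them.

Valid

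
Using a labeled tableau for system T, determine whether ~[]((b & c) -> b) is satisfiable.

No, unsatisfiable

1. ~[]((b & c) -> b), w0
2. ~((b & c) -> b), w1   [~[]-rule on 1: fresh world w1, w0Rw1]
3. b & c, w1   [~->-rule on 2]
4. ~b, w1   [~->-rule on 2]
5. b, w1   [&-rule on 3]
6. c, w1   [&-rule on 3]
Accessibility: w0Rw0, w0Rw1, w1Rw1
Branch closes: b and ~b both at w1.
Every branch closes; the branch above is one of them.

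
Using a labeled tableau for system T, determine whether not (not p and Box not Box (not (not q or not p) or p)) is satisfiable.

1. not (not p and Box not Box (not (not q or not p) or p)), u
2. not Box not Box (not (not q or not p) or p), u   [neg-and-rule on 1 (branches; this branch)]
3. Box (not (not q or not p) or p), v   [neg-Box-rule on 2: fresh world v, uRv]
4. not (not q or not p) or p, v   [Box-rule on 3 via vRv]
5. p, v   [or-rule on 4 (branches; this branch)]
Accessibility: uRu, uRv, vRv

Satisfiable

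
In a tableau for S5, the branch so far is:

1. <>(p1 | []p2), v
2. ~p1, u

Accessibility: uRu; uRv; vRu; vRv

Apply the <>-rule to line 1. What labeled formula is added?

a fresh world w with vRw, and p1 | []p2 at w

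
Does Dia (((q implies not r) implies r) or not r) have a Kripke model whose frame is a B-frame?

1. Dia (((q implies not r) implies r) or not r), u
2. ((q implies not r) implies r) or not r, v   [Dia-rule on 1: fresh world v, uRv]
3. not r, v   [or-rule on 2 (branches; this branch)]
Accessibility: uRu, uRv, vRu, vRv

Yes, satisfiable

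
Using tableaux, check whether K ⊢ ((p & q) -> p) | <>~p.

Valid in K

Tableau for the negation ~(((p & q) -> p) | <>~p):
1. ~(((p & q) -> p) | <>~p), w0
2. ~((p & q) -> p), w0
3. ~<>~p, w0
4. p & q, w0
5. ~p, w0
6. p, w0
7. q, w0
Branch closes: p and ~p both at w0.
All branches of the negation close; one closing branch shown above.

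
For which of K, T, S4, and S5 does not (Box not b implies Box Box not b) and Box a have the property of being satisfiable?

K, T

S4-tableau for the formula:
1. not (Box not b implies Box Box not b) and Box a, u
2. not (Box not b implies Box Box not b), u
3. Box a, u
4. Box not b, u
5. not Box Box not b, u
6. a, u
7. not b, u
8. not Box not b, v
9. a, v
10. not b, v
11. b, w
12. a, w
13. not b, w
Accessibility: uRu, uRv, uRw, vRv, vRw, wRw
Branch closes: b and not b both at w.
Every branch closes (one shown): unsatisfiable in S4, hence also in S5 (every S5-frame is an S4-frame).
T-tableau for the formula:
1. not (Box not b implies Box Box not b) and Box a, u
2. not (Box not b implies Box Box not b), u
3. Box a, u
4. Box not b, u
5. not Box Box not b, u
6. a, u
7. not b, u
8. not Box not b, v
9. a, v
10. not b, v
11. b, w
Accessibility: uRu, uRv, vRv, vRw, wRw
Complete open branch: satisfiable in T, hence also in K (this T-model is also a K-model).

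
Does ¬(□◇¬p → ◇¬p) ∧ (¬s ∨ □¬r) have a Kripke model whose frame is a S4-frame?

No, unsatisfiable

1. ¬(□◇¬p → ◇¬p) ∧ (¬s ∨ □¬r), w0
2. ¬(□◇¬p → ◇¬p), w0
3. ¬s ∨ □¬r, w0
4. □◇¬p, w0
5. ¬◇¬p, w0
6. ◇¬p, w0
7. p, w0
8. □¬r, w0
9. ¬r, w0
10. ¬p, w1
11. ◇¬p, w1
12. p, w1
Accessibility: w0Rw0, w0Rw1, w1Rw1
Branch closes: p and ¬p both at w1.
Every branch closes; the branch above is one of them.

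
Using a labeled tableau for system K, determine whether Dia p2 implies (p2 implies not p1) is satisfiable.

Yes, satisfiable

1. Dia p2 implies (p2 implies not p1), 0
2. p2 implies not p1, 0   [implies-rule on 1 (branches; this branch)]
3. not p1, 0   [implies-rule on 2 (branches; this branch)]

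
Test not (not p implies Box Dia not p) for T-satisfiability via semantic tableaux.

1. not (not p implies Box Dia not p), u
2. not p, u
3. not Box Dia not p, u
4. not Dia not p, v
5. p, v
Accessibility: uRu, uRv, vRv

Yes, satisfiable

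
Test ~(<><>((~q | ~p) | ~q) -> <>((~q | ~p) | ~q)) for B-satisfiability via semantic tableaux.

Satisfiable (open branch found)

1. ~(<><>((~q | ~p) | ~q) -> <>((~q | ~p) | ~q)), w0
2. <><>((~q | ~p) | ~q), w0   [~->-rule on 1]
3. ~<>((~q | ~p) | ~q), w0   [~->-rule on 1]
4. ~((~q | ~p) | ~q), w0   [~<>-rule on 3 via w0Rw0]
5. ~(~q | ~p), w0   [~|-rule on 4]
6. q, w0   [~|-rule on 4]
7. p, w0   [~|-rule on 5]
8. <>((~q | ~p) | ~q), w1   [<>-rule on 2: fresh world w1, w0Rw1]
9. ~((~q | ~p) | ~q), w1   [~<>-rule on 3 via w0Rw1]
10. ~(~q | ~p), w1   [~|-rule on 9]
11. q, w1   [~|-rule on 9]
12. p, w1   [~|-rule on 10]
13. (~q | ~p) | ~q, w2   [<>-rule on 8: fresh world w2, w1Rw2]
14. ~q, w2   [|-rule on 13 (branches; this branch)]
Accessibility: w0Rw0, w0Rw1, w1Rw0, w1Rw1, w1Rw2, w2Rw1, w2Rw2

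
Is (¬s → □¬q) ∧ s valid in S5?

Tableau for the negation ¬((¬s → □¬q) ∧ s):
1. ¬((¬s → □¬q) ∧ s), 0
2. ¬s, 0
Accessibility: 0R0
The negation has an open branch (countermodel exists).

No, not valid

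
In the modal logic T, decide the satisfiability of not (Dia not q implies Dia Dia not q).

1. not (Dia not q implies Dia Dia not q), u
2. Dia not q, u   [neg-implies-rule on 1]
3. not Dia Dia not q, u   [neg-implies-rule on 1]
4. not Dia not q, u   [neg-Dia-rule on 3 via uRu]
5. q, u   [neg-Dia-rule on 4 via uRu]
6. not q, v   [Dia-rule on 2: fresh world v, uRv]
7. not Dia not q, v   [neg-Dia-rule on 3 via uRv]
8. q, v   [neg-Dia-rule on 4 via uRv]
Accessibility: uRu, uRv, vRv
Branch closes: q and not q both at v.
All branches of the tableau close; one closing branch shown above.

Unsatisfiable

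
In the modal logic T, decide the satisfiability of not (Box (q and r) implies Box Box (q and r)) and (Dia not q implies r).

1. not (Box (q and r) implies Box Box (q and r)) and (Dia not q implies r), 0
2. not (Box (q and r) implies Box Box (q and r)), 0
3. Dia not q implies r, 0
4. Box (q and r), 0
5. not Box Box (q and r), 0
6. q and r, 0
7. q, 0
8. r, 0
9. not Box (q and r), 1
10. q and r, 1
11. q, 1
12. r, 1
13. not (q and r), 2
14. not r, 2
Accessibility: 0R0, 0R1, 1R1, 1R2, 2R2

Yes, satisfiable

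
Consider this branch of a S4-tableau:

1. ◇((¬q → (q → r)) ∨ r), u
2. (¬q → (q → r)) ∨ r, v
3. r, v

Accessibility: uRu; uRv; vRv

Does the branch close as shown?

There is no literal clash: for every atom and world, at most one sign appears.

Not closed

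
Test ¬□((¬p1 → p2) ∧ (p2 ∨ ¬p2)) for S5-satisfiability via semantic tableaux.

1. ¬□((¬p1 → p2) ∧ (p2 ∨ ¬p2)), 0
2. ¬((¬p1 → p2) ∧ (p2 ∨ ¬p2)), 1
3. ¬(¬p1 → p2), 1
4. ¬p1, 1
5. ¬p2, 1
Accessibility: 0R0, 0R1, 1R0, 1R1

Satisfiable (open branch found)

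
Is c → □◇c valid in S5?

Tableau for the negation ¬(c → □◇c):
1. ¬(c → □◇c), 0
2. c, 0
3. ¬□◇c, 0
4. ¬◇c, 1
5. ¬c, 0
Accessibility: 0R0, 0R1, 1R0, 1R1
Branch closes: c and ¬c both at 0.
All branches of the negation close; one closing branch shown above.

Yes, valid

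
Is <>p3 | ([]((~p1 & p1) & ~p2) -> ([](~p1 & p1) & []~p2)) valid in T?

Tableau for the negation ~(<>p3 | ([]((~p1 & p1) & ~p2) -> ([](~p1 & p1) & []~p2))):
1. ~(<>p3 | ([]((~p1 & p1) & ~p2) -> ([](~p1 & p1) & []~p2))), w0
2. ~<>p3, w0
3. ~([]((~p1 & p1) & ~p2) -> ([](~p1 & p1) & []~p2)), w0
4. []((~p1 & p1) & ~p2), w0
5. ~([](~p1 & p1) & []~p2), w0
6. ~p3, w0
7. (~p1 & p1) & ~p2, w0
8. ~p1 & p1, w0
9. ~p2, w0
10. ~p1, w0
11. p1, w0
Accessibility: w0Rw0
Branch closes: p1 and ~p1 both at w0.
Every branch of the negation's tableau closes; the branch above is one of them.

Yes, valid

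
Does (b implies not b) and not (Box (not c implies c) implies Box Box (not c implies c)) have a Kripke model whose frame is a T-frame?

Satisfiable

1. (b implies not b) and not (Box (not c implies c) implies Box Box (not c implies c)), u
2. b implies not b, u   [and-rule on 1]
3. not (Box (not c implies c) implies Box Box (not c implies c)), u   [and-rule on 1]
4. Box (not c implies c), u   [neg-implies-rule on 3]
5. not Box Box (not c implies c), u   [neg-implies-rule on 3]
6. not c implies c, u   [Box-rule on 4 via uRu]
7. not b, u   [implies-rule on 2 (branches; this branch)]
8. c, u   [implies-rule on 6 (branches; this branch)]
9. not Box (not c implies c), v   [neg-Box-rule on 5: fresh world v, uRv]
10. not c implies c, v   [Box-rule on 4 via uRv]
11. c, v   [implies-rule on 10 (branches; this branch)]
12. not (not c implies c), w   [neg-Box-rule on 9: fresh world w, vRw]
13. not c, w   [neg-implies-rule on 12]
Accessibility: uRu, uRv, vRv, vRw, wRw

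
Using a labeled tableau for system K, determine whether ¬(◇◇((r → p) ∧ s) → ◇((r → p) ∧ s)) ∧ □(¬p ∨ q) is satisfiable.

Yes, satisfiable

1. ¬(◇◇((r → p) ∧ s) → ◇((r → p) ∧ s)) ∧ □(¬p ∨ q), w0
2. ¬(◇◇((r → p) ∧ s) → ◇((r → p) ∧ s)), w0
3. □(¬p ∨ q), w0
4. ◇◇((r → p) ∧ s), w0
5. ¬◇((r → p) ∧ s), w0
6. ◇((r → p) ∧ s), w1
7. ¬p ∨ q, w1
8. ¬((r → p) ∧ s), w1
9. q, w1
10. ¬s, w1
11. (r → p) ∧ s, w2
12. r → p, w2
13. s, w2
14. p, w2
Accessibility: w0Rw1, w1Rw2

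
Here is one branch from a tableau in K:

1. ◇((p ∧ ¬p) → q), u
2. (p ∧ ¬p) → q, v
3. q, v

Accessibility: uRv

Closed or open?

No world carries both an atom and its negation.

Not closed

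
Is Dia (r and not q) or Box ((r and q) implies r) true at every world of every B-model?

Valid in B

Tableau for the negation not (Dia (r and not q) or Box ((r and q) implies r)):
1. not (Dia (r and not q) or Box ((r and q) implies r)), u
2. not Dia (r and not q), u
3. not Box ((r and q) implies r), u
4. not (r and not q), u
5. q, u
6. not ((r and q) implies r), v
7. r and q, v
8. not r, v
9. r, v
10. q, v
Accessibility: uRu, uRv, vRu, vRv
Branch closes: r and not r both at v.
All branches of the negation close; one closing branch shown above.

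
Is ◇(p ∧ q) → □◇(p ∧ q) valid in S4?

Not valid

Tableau for the negation ¬(◇(p ∧ q) → □◇(p ∧ q)):
1. ¬(◇(p ∧ q) → □◇(p ∧ q)), w0
2. ◇(p ∧ q), w0
3. ¬□◇(p ∧ q), w0
4. p ∧ q, w1
5. p, w1
6. q, w1
7. ¬◇(p ∧ q), w2
8. ¬(p ∧ q), w2
9. ¬q, w2
Accessibility: w0Rw0, w0Rw1, w0Rw2, w1Rw1, w2Rw2
The negation has an open branch (countermodel exists).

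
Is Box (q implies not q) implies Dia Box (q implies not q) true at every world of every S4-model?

Tableau for the negation not (Box (q implies not q) implies Dia Box (q implies not q)):
1. not (Box (q implies not q) implies Dia Box (q implies not q)), u
2. Box (q implies not q), u
3. not Dia Box (q implies not q), u
4. q implies not q, u
5. not Box (q implies not q), u
6. not q, u
7. not (q implies not q), v
8. q, v
9. q implies not q, v
10. not Box (q implies not q), v
11. not q, v
Accessibility: uRu, uRv, vRv
Branch closes: q and not q both at v.
Every branch of the negation's tableau closes; the branch above is one of them.

Valid in S4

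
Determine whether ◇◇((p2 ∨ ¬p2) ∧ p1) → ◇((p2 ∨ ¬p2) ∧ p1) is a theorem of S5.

Valid

Tableau for the negation ¬(◇◇((p2 ∨ ¬p2) ∧ p1) → ◇((p2 ∨ ¬p2) ∧ p1)):
1. ¬(◇◇((p2 ∨ ¬p2) ∧ p1) → ◇((p2 ∨ ¬p2) ∧ p1)), u
2. ◇◇((p2 ∨ ¬p2) ∧ p1), u
3. ¬◇((p2 ∨ ¬p2) ∧ p1), u
4. ¬((p2 ∨ ¬p2) ∧ p1), u
5. ¬p1, u
6. ◇((p2 ∨ ¬p2) ∧ p1), v
7. ¬((p2 ∨ ¬p2) ∧ p1), v
8. ¬p1, v
9. (p2 ∨ ¬p2) ∧ p1, w
10. p2 ∨ ¬p2, w
11. p1, w
12. ¬((p2 ∨ ¬p2) ∧ p1), w
13. ¬p2, w
14. ¬(p2 ∨ ¬p2), w
15. p2, w
Accessibility: uRu, uRv, uRw, vRu, vRv, vRw, wRu, wRv, wRw
Branch closes: p2 and ¬p2 both at w.
Every branch of the negation's tableau closes; the branch above is one of them.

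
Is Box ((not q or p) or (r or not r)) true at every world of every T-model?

Tableau for the negation not Box ((not q or p) or (r or not r)):
1. not Box ((not q or p) or (r or not r)), u
2. not ((not q or p) or (r or not r)), v   [neg-Box-rule on 1: fresh world v, uRv]
3. not (not q or p), v   [neg-or-rule on 2]
4. not (r or not r), v   [neg-or-rule on 2]
5. q, v   [neg-or-rule on 3]
6. not p, v   [neg-or-rule on 3]
7. not r, v   [neg-or-rule on 4]
8. r, v   [neg-or-rule on 4]
Accessibility: uRu, uRv, vRv
Branch closes: r and not r both at v.
Every branch of the negation's tableau closes; the branch above is one of them.

Valid in T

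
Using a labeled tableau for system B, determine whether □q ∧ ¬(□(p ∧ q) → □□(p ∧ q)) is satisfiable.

1. □q ∧ ¬(□(p ∧ q) → □□(p ∧ q)), 0
2. □q, 0
3. ¬(□(p ∧ q) → □□(p ∧ q)), 0
4. □(p ∧ q), 0
5. ¬□□(p ∧ q), 0
6. q, 0
7. p ∧ q, 0
8. p, 0
9. ¬□(p ∧ q), 1
10. q, 1
11. p ∧ q, 1
12. p, 1
13. ¬(p ∧ q), 2
14. ¬q, 2
Accessibility: 0R0, 0R1, 1R0, 1R1, 1R2, 2R1, 2R2

Satisfiable (open branch found)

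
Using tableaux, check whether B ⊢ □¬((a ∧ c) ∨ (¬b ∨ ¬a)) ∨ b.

Tableau for the negation ¬(□¬((a ∧ c) ∨ (¬b ∨ ¬a)) ∨ b):
1. ¬(□¬((a ∧ c) ∨ (¬b ∨ ¬a)) ∨ b), 0
2. ¬□¬((a ∧ c) ∨ (¬b ∨ ¬a)), 0
3. ¬b, 0
4. (a ∧ c) ∨ (¬b ∨ ¬a), 1
5. ¬b ∨ ¬a, 1
6. ¬a, 1
Accessibility: 0R0, 0R1, 1R0, 1R1
The negation has an open branch (countermodel exists).

Invalid (countermodel exists)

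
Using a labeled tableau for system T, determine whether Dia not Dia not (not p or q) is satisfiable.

Satisfiable

1. Dia not Dia not (not p or q), u
2. not Dia not (not p or q), v   [Dia-rule on 1: fresh world v, uRv]
3. not p or q, v   [neg-Dia-rule on 2 via vRv]
4. q, v   [or-rule on 3 (branches; this branch)]
Accessibility: uRu, uRv, vRv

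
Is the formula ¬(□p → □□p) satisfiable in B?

1. ¬(□p → □□p), 0
2. □p, 0
3. ¬□□p, 0
4. p, 0
5. ¬□p, 1
6. p, 1
7. ¬p, 2
Accessibility: 0R0, 0R1, 1R0, 1R1, 1R2, 2R1, 2R2

Satisfiable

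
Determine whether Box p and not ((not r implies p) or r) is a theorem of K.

No, not valid

Tableau for the negation not (Box p and not ((not r implies p) or r)):
1. not (Box p and not ((not r implies p) or r)), w0
2. (not r implies p) or r, w0
3. r, w0
The negation has an open branch (countermodel exists).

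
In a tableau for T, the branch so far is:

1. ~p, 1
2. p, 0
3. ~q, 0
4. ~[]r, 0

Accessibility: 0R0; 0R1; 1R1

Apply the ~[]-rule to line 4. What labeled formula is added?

a fresh world 2 with 0R2, and ~r at 2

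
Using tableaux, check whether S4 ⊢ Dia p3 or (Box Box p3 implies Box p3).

Tableau for the negation not (Dia p3 or (Box Box p3 implies Box p3)):
1. not (Dia p3 or (Box Box p3 implies Box p3)), w0
2. not Dia p3, w0
3. not (Box Box p3 implies Box p3), w0
4. Box Box p3, w0
5. not Box p3, w0
6. not p3, w0
7. Box p3, w0
8. p3, w0
Accessibility: w0Rw0
Branch closes: p3 and not p3 both at w0.
All branches of the negation close; one closing branch shown above.

Valid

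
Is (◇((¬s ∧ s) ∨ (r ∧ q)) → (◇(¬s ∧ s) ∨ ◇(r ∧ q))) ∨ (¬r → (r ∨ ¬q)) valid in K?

Tableau for the negation ¬((◇((¬s ∧ s) ∨ (r ∧ q)) → (◇(¬s ∧ s) ∨ ◇(r ∧ q))) ∨ (¬r → (r ∨ ¬q))):
1. ¬((◇((¬s ∧ s) ∨ (r ∧ q)) → (◇(¬s ∧ s) ∨ ◇(r ∧ q))) ∨ (¬r → (r ∨ ¬q))), w0
2. ¬(◇((¬s ∧ s) ∨ (r ∧ q)) → (◇(¬s ∧ s) ∨ ◇(r ∧ q))), w0
3. ¬(¬r → (r ∨ ¬q)), w0
4. ◇((¬s ∧ s) ∨ (r ∧ q)), w0
5. ¬(◇(¬s ∧ s) ∨ ◇(r ∧ q)), w0
6. ¬r, w0
7. ¬(r ∨ ¬q), w0
8. ¬◇(¬s ∧ s), w0
9. ¬◇(r ∧ q), w0
10. q, w0
11. (¬s ∧ s) ∨ (r ∧ q), w1
12. ¬(¬s ∧ s), w1
13. ¬(r ∧ q), w1
14. r ∧ q, w1
15. r, w1
16. q, w1
17. ¬s, w1
18. ¬q, w1
Accessibility: w0Rw1
Branch closes: q and ¬q both at w1.
All branches of the negation close; one closing branch shown above.

Valid in K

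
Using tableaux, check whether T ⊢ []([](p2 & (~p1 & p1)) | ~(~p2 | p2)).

Invalid (countermodel exists)

Tableau for the negation ~[]([](p2 & (~p1 & p1)) | ~(~p2 | p2)):
1. ~[]([](p2 & (~p1 & p1)) | ~(~p2 | p2)), u
2. ~([](p2 & (~p1 & p1)) | ~(~p2 | p2)), v
3. ~[](p2 & (~p1 & p1)), v
4. ~p2 | p2, v
5. p2, v
6. ~(p2 & (~p1 & p1)), w
7. ~(~p1 & p1), w
8. ~p1, w
Accessibility: uRu, uRv, vRv, vRw, wRw
The negation has an open branch (countermodel exists).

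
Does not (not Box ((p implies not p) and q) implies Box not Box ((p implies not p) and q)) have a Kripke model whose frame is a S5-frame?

1. not (not Box ((p implies not p) and q) implies Box not Box ((p implies not p) and q)), u
2. not Box ((p implies not p) and q), u   [neg-implies-rule on 1]
3. not Box not Box ((p implies not p) and q), u   [neg-implies-rule on 1]
4. not ((p implies not p) and q), v   [neg-Box-rule on 2: fresh world v, uRv]
5. not (p implies not p), v   [neg-and-rule on 4 (branches; this branch)]
6. p, v   [neg-implies-rule on 5]
7. Box ((p implies not p) and q), w   [neg-Box-rule on 3: fresh world w, uRw]
8. (p implies not p) and q, u   [Box-rule on 7 via wRu]
9. p implies not p, u   [and-rule on 8]
10. q, u   [and-rule on 8]
11. (p implies not p) and q, v   [Box-rule on 7 via wRv]
12. p implies not p, v   [and-rule on 11]
13. q, v   [and-rule on 11]
14. (p implies not p) and q, w   [Box-rule on 7 via wRw]
15. p implies not p, w   [and-rule on 14]
16. q, w   [and-rule on 14]
17. not p, u   [implies-rule on 9 (branches; this branch)]
18. not p, v   [implies-rule on 12 (branches; this branch)]
Accessibility: uRu, uRv, uRw, vRu, vRv, vRw, wRu, wRv, wRw
Branch closes: p and not p both at v.
Every branch closes; the branch above is one of them.

No, unsatisfiable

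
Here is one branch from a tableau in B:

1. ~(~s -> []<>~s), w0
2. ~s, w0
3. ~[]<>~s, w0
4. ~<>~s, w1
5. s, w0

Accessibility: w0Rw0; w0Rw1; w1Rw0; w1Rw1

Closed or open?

Yes, closed

Both s and ~s appear at w0.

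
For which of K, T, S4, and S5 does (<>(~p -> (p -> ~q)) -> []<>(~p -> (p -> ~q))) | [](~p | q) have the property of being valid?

K-tableau for the negation ~((<>(~p -> (p -> ~q)) -> []<>(~p -> (p -> ~q))) | [](~p | q)):
1. ~((<>(~p -> (p -> ~q)) -> []<>(~p -> (p -> ~q))) | [](~p | q)), w0
2. ~(<>(~p -> (p -> ~q)) -> []<>(~p -> (p -> ~q))), w0
3. ~[](~p | q), w0
4. <>(~p -> (p -> ~q)), w0
5. ~[]<>(~p -> (p -> ~q)), w0
6. ~(~p | q), w1
7. p, w1
8. ~q, w1
9. ~p -> (p -> ~q), w2
10. p -> ~q, w2
11. ~q, w2
12. ~<>(~p -> (p -> ~q)), w3
Accessibility: w0Rw1, w0Rw2, w0Rw3
Complete open branch: countermodel on a K-frame, so not valid in K.
T-tableau for the negation ~((<>(~p -> (p -> ~q)) -> []<>(~p -> (p -> ~q))) | [](~p | q)):
1. ~((<>(~p -> (p -> ~q)) -> []<>(~p -> (p -> ~q))) | [](~p | q)), w0
2. ~(<>(~p -> (p -> ~q)) -> []<>(~p -> (p -> ~q))), w0
3. ~[](~p | q), w0
4. <>(~p -> (p -> ~q)), w0
5. ~[]<>(~p -> (p -> ~q)), w0
6. ~(~p | q), w1
7. p, w1
8. ~q, w1
9. ~p -> (p -> ~q), w2
10. p -> ~q, w2
11. ~q, w2
12. ~<>(~p -> (p -> ~q)), w3
13. ~(~p -> (p -> ~q)), w3
14. ~p, w3
15. ~(p -> ~q), w3
16. p, w3
17. q, w3
Accessibility: w0Rw0, w0Rw1, w0Rw2, w0Rw3, w1Rw1, w2Rw2, w3Rw3
Branch closes: p and ~p both at w3.
Every branch closes (one shown): valid in T, hence also in S4, S5 (every theorem of T is a theorem of S4 and S5).

T, S4, S5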